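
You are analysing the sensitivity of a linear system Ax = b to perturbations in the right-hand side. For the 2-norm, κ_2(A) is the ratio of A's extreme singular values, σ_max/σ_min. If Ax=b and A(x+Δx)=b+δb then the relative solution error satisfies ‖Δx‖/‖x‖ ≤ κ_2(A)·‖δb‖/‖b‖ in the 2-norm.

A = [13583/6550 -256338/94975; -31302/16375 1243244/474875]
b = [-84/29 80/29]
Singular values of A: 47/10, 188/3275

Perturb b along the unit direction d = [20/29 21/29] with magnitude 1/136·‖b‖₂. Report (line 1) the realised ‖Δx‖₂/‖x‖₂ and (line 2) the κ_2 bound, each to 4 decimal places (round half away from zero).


0.6020
0.6020

from the listed singular values, σ₁ = 47/10, σ_n = 188/3275
κ = σ_max/σ_min = (47/10)/(188/3275) = 81.8750
perturbation bound = 81.8750·1/136 = 0.6020
solve Ax = b  →  x = [-0.5106 0.6809]
2-norm of b is 4.0000; of x, 0.8511
with δb = [0.0203 0.0213], A·Δx = δb → ‖Δx‖ = 0.5124
relative error = 0.6020
so the bound is sharp here: realised error equals the bound


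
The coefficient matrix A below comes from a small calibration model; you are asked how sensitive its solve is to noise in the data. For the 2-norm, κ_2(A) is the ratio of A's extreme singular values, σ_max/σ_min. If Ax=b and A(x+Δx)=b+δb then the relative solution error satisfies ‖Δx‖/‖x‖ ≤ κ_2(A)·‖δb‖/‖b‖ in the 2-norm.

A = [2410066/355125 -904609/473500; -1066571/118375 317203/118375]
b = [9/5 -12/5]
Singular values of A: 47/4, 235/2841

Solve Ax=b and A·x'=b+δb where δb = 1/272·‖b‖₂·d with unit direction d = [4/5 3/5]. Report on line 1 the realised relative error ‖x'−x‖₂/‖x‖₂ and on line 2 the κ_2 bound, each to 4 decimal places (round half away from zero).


0.5222
0.5222

largest singular value 47/4, smallest 235/2841
condition number: (47/4) ÷ (235/2841) = 142.0500
worst-case relative error ≤ 142.0500 × 1/272 = 0.5222
solve Ax = b  →  x = [0.2451 -0.0715]
2-norm of b is 3.0000; of x, 0.2553
with δb = [0.0088 0.0066], A·Δx = δb → ‖Δx‖ = 0.1333
relative error = 0.5222
so the bound is sharp here: realised error equals the bound


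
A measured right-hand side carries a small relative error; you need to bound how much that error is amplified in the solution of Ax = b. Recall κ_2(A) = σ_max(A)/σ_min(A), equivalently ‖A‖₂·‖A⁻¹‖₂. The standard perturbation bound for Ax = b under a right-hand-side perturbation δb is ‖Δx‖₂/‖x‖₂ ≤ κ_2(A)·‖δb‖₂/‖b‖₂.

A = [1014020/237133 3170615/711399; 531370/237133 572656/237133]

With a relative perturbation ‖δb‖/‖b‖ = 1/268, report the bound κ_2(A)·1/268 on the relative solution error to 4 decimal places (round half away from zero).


AᵀA = [4534915700/194574601 14283542140/583723803; 14283542140/583723803 44997278641/1751171409]; tr = 102035101/2082249, det = 240100/2082249
solving λ² − 102035101/2082249·λ + 240100/2082249 = 0 gives λ = 49, 4900/2082249
σ_max=√49=7, σ_min=√(4900/2082249)=(70/1443) → κ = 144.3000
bound on ‖Δx‖/‖x‖: κ·ε = 144.3000·1/268 = 0.5384

0.5384


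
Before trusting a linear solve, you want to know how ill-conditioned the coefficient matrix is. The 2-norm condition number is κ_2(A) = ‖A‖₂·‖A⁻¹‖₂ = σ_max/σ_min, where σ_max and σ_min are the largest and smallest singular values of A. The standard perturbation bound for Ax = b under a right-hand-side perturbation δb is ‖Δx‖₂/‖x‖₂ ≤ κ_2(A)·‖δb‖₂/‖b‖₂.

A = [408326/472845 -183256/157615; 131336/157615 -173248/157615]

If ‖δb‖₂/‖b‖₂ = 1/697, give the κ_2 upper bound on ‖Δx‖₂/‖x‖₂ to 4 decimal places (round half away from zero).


0.2924

AᵀA = [76568948/53170605 -34028368/17723535; -34028368/17723535 15124288/5907845]; tr = 42537508/10634121, det = 4096/10634121
char-poly roots: 4 and 1024/10634121
so κ_2 = √(4 / (1024/10634121)) = 203.8125
worst-case relative error ≤ 203.8125 × 1/697 = 0.2924


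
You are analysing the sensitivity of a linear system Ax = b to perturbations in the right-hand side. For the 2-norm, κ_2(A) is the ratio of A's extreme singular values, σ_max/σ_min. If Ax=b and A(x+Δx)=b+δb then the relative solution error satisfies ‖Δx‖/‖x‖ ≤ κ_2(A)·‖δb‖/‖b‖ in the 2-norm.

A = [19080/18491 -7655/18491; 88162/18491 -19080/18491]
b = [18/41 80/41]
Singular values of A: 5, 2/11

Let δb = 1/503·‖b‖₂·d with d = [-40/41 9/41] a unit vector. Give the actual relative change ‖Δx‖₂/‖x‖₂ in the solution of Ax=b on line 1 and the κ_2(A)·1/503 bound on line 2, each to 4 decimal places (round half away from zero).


from the listed singular values, σ₁ = 5, σ_n = 2/11
condition number: 5 ÷ (2/11) = 27.5000
κ_2(A)·‖δb‖/‖b‖ = 0.0547
solve Ax = b  →  x = [0.3902 -0.0878]
2-norm of b is 2.0000; of x, 0.4000
δb = ε·‖b‖·d = [-0.0039 0.0009]; solving A·Δx = δb gives ‖Δx‖ = 0.0219
relative error = 0.0547
so the bound is sharp here: realised error equals the bound

0.0547
0.0547


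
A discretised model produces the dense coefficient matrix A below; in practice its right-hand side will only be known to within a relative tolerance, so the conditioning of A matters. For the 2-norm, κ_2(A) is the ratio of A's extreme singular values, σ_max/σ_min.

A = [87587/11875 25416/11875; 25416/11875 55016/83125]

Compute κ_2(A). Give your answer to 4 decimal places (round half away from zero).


212.8000

AᵀA = [13307929/225625 27169704/1579375; 27169704/1579375 55487104/11055625]; tr = 1132121/17689, det = 1600/17689
λ_max, λ_min = (1132121/17689 ± √1281584749041/312900721)/2 = 64, 25/17689
κ = σ_max/σ_min = 8/(5/133) = 212.8000


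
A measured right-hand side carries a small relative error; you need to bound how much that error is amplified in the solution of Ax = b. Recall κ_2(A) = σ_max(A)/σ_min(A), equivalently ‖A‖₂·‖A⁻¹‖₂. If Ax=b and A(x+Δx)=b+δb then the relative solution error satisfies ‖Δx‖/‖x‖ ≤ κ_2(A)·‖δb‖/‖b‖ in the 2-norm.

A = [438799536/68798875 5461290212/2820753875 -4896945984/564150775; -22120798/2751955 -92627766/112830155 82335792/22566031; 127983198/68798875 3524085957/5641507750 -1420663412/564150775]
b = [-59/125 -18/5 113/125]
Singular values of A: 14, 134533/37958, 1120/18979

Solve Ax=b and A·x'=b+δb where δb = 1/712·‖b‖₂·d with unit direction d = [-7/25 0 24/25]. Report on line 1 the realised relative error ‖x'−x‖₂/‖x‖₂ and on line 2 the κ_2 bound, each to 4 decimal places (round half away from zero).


0.0052
0.3332

σ_max = 14, σ_min = 1120/18979
κ = σ_max/σ_min = 14/(1120/18979) = 237.2375
worst-case relative error ≤ 237.2375 × 1/712 = 0.3332
solve Ax = b  →  x = [0.6872 16.4193 4.2216]
‖b‖₂ = 3.7417 and ‖x‖₂ = 16.9673
Δx = A⁻¹·δb where δb = 1/712·3.7417·d; ‖Δx‖ = 0.0891
dividing the unrounded norms, ‖Δx‖/‖x‖ = 0.0052
so the bound overstates the realised error by a factor of ≈ 63.4857 (computed from the unrounded values)


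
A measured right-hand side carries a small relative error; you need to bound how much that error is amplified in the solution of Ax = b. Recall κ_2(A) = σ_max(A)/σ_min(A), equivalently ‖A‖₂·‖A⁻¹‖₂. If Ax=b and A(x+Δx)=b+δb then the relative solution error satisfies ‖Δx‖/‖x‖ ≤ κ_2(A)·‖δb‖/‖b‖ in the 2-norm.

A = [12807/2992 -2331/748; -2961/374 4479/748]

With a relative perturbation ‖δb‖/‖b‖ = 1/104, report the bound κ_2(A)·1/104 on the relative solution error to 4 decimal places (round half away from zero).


AᵀA = [2509137/30976 -470421/7744; -470421/7744 44109/968]; tr = 3920625/30976, det = 455625/495616
λ_max, λ_min = (3920625/30976 ± √15367772030625/959512576)/2 = 2025/16, 225/30976
κ_2(A) = √(λ_max/λ_min) = √((2025/16) / (225/30976)) = 132.0000
κ_2(A)·‖δb‖/‖b‖ = 1.2692

1.2692


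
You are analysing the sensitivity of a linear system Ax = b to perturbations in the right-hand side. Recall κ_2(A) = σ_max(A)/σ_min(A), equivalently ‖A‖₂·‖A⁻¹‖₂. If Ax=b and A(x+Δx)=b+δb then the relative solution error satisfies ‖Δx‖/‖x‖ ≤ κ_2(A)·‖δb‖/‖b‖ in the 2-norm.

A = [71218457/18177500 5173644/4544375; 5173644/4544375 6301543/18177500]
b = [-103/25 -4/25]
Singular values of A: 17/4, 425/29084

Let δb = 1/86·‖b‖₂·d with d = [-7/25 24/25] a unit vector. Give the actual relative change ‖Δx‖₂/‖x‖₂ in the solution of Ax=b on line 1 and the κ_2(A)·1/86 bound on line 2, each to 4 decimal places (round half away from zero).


from the listed singular values, σ₁ = 17/4, σ_n = 425/29084
κ_2(A) = (17/4) / (425/29084) = 290.8400
bound on ‖Δx‖/‖x‖: κ·ε = 290.8400·1/86 = 3.3819
solve Ax = b  →  x = [-20.0648 65.4321]
2-norm of b is 4.1231; of x, 68.4394
re-solving with b+δb shifts x by Δx of norm 3.2809
dividing the unrounded norms, ‖Δx‖/‖x‖ = 0.0479
so the bound overstates the realised error by a factor of ≈ 70.5457 (computed from the unrounded values)

0.0479
3.3819


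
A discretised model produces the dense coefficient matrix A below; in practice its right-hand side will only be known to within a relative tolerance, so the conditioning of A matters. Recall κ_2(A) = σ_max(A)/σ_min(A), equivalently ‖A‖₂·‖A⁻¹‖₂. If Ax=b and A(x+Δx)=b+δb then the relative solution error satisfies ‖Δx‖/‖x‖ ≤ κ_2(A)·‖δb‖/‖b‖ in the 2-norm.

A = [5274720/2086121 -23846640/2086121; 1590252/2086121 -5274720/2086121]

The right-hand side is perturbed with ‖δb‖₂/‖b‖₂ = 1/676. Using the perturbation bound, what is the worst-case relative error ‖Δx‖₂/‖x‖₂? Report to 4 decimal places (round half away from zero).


AᵀA = [18055664784/2588876161 -79817063040/2588876161; -79817063040/2588876161 354839328000/2588876161]; tr = 221829264/1540081, det = 8294400/1540081
solving λ² − 221829264/1540081·λ + 8294400/1540081 = 0 gives λ = 144, 57600/1540081
σ_max=√144=12, σ_min=√(57600/1540081)=(240/1241) → κ = 62.0500
bound on ‖Δx‖/‖x‖: κ·ε = 62.0500·1/676 = 0.0918

0.0918


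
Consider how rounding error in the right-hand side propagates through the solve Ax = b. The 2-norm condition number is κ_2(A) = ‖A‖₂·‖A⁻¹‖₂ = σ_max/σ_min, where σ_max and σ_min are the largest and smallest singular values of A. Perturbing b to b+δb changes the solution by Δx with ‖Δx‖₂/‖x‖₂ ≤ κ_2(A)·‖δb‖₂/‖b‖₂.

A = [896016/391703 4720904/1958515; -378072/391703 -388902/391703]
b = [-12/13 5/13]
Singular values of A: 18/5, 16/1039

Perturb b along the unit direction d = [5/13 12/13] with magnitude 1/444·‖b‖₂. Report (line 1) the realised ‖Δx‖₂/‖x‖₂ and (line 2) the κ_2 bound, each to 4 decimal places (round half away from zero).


σ_max = 18/5, σ_min = 16/1039
κ_2(A) = (18/5) / (16/1039) = 233.7750
perturbation bound = 233.7750·1/444 = 0.5265
solve Ax = b  →  x = [-0.1916 -0.2011]
2-norm of b is 1.0000; of x, 0.2778
δb = ε·‖b‖·d = [0.0009 0.0021]; solving A·Δx = δb gives ‖Δx‖ = 0.1463
realised ‖Δx‖/‖x‖ = 0.5265
so the bound is sharp here: realised error equals the bound

0.5265
0.5265


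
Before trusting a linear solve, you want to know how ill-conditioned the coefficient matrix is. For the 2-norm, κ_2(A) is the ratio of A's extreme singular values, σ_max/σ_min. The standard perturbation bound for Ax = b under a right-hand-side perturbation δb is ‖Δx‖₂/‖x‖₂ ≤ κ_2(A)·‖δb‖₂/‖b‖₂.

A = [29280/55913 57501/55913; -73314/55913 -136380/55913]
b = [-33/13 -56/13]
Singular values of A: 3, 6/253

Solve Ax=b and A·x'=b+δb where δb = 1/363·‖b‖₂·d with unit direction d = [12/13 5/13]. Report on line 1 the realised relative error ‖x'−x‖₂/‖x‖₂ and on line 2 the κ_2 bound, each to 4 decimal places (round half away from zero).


from the listed singular values, σ₁ = 3, σ_n = 6/253
κ_2(A) = 3 / (6/253) = 126.5000
bound on ‖Δx‖/‖x‖: κ·ε = 126.5000·1/363 = 0.3485
solve Ax = b  →  x = [149.2941 -78.4902]
‖b‖ = 5.0000, ‖x‖ = 168.6696
with δb = [0.0127 0.0053], A·Δx = δb → ‖Δx‖ = 0.5808
relative error = 0.0034
tightness: 0.0034 against a bound of 0.3485 (unrounded ratio ≈ 0.0099)

0.0034
0.3485


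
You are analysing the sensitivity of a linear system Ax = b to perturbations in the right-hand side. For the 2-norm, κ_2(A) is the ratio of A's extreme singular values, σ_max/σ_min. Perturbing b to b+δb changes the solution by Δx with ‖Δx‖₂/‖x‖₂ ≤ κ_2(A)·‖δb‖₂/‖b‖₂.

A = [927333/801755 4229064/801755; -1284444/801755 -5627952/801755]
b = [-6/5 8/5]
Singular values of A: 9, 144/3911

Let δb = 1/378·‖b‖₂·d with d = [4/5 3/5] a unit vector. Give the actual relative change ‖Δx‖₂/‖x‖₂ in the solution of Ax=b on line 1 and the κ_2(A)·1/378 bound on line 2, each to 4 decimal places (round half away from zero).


from the listed singular values, σ₁ = 9, σ_n = 144/3911
condition number: 9 ÷ (144/3911) = 244.4375
perturbation bound = 244.4375·1/378 = 0.6467
solve Ax = b  →  x = [-0.0488 -0.2168]
‖b‖₂ = 2.0000 and ‖x‖₂ = 0.2222
re-solving with b+δb shifts x by Δx of norm 0.1437
realised ‖Δx‖/‖x‖ = 0.6467
realised/bound = 1 exactly: the bound is attained for this b and d

0.6467
0.6467


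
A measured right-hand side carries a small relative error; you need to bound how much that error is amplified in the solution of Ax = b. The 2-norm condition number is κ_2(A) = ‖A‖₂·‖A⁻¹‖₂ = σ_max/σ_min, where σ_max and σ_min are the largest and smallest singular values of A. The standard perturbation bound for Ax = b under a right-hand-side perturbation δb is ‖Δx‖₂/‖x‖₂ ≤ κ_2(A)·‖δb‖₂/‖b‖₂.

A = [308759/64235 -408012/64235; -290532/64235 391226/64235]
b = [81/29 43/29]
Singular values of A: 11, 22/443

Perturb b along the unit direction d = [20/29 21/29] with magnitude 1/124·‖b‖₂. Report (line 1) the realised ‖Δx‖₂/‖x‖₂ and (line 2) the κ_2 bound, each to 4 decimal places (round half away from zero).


from the listed singular values, σ₁ = 11, σ_n = 22/443
κ_2(A) = 11 / (22/443) = 221.5000
worst-case relative error ≤ 221.5000 × 1/124 = 1.7863
solve Ax = b  →  x = [48.3818 36.1727]
‖b‖₂ = 3.1623 and ‖x‖₂ = 60.4092
re-solving with b+δb shifts x by Δx of norm 0.5135
dividing the unrounded norms, ‖Δx‖/‖x‖ = 0.0085
so the bound overstates the realised error by a factor of ≈ 210.1336 (computed from the unrounded values)

0.0085
1.7863


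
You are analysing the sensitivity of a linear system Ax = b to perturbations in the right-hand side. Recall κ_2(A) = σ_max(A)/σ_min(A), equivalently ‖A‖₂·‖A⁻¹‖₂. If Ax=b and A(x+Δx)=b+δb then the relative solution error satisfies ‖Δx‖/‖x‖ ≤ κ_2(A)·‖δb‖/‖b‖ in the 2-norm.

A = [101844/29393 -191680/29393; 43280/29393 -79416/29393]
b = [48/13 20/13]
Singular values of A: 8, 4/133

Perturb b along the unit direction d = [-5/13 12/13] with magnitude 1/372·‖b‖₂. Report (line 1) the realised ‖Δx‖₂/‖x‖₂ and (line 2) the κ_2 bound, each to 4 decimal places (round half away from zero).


0.7151
0.7151

from the listed singular values, σ₁ = 8, σ_n = 4/133
κ = σ_max/σ_min = 8/(4/133) = 266.0000
perturbation bound = 266.0000·1/372 = 0.7151
solve Ax = b  →  x = [0.2353 -0.4412]
‖b‖₂ = 4.0000 and ‖x‖₂ = 0.5000
Δx = A⁻¹·δb where δb = 1/372·4.0000·d; ‖Δx‖ = 0.3575
relative error = 0.7151
realised/bound = 1 exactly: the bound is attained for this b and d


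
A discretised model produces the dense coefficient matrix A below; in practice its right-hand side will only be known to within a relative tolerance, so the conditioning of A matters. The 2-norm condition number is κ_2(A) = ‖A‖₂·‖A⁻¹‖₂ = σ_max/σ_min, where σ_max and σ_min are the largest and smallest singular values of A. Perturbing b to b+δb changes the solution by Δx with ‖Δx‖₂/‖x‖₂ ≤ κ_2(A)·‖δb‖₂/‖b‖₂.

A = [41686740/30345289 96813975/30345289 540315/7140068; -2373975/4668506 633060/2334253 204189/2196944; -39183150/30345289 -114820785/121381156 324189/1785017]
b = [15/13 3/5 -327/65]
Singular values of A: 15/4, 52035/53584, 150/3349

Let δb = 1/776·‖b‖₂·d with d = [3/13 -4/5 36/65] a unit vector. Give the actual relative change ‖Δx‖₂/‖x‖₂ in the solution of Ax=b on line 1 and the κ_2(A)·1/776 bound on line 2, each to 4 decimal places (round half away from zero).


0.0022
0.1079

from the listed singular values, σ₁ = 15/4, σ_n = 150/3349
κ = σ_max/σ_min = (15/4)/(150/3349) = 83.7250
bound on ‖Δx‖/‖x‖: κ·ε = 83.7250·1/776 = 0.1079
solve Ax = b  →  x = [-9.9373 6.2066 -66.0245]
‖b‖₂ = 5.1962 and ‖x‖₂ = 67.0560
Δx = A⁻¹·δb where δb = 1/776·5.1962·d; ‖Δx‖ = 0.1495
realised ‖Δx‖/‖x‖ = 0.0022
so the bound overstates the realised error by a factor of ≈ 48.3935 (computed from the unrounded values)


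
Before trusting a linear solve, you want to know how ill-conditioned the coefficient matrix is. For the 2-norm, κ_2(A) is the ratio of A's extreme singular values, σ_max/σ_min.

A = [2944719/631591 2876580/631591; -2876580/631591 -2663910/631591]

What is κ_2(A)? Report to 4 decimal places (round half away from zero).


75.1000

AᵀA = [20149919721/474324841 19183912020/474324841; 19183912020/474324841 18277204500/474324841]; tr = 45692181/564001, det = 656100/564001
λ_max, λ_min = (45692181/564001 ± √2086295240312361/318097128001)/2 = 81, 8100/564001
σ_max=√81=9, σ_min=√(8100/564001)=(90/751) → κ = 75.1000


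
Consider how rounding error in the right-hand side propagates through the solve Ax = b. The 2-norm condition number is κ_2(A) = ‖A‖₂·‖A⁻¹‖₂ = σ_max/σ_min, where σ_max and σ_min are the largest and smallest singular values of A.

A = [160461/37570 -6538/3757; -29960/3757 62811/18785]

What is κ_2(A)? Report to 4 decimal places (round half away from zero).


form AᵀA = [399681289/4884100 -8326521/244205; -8326521/244205 17348989/1221025] with trace 555121/5780 and determinant 117649/722500
λ_max, λ_min = (555121/5780 ± √7703439107049/835210000)/2 = 2401/25, 49/28900
κ_2(A) = √(λ_max/λ_min) = √((2401/25) / (49/28900)) = 238.0000

238.0000


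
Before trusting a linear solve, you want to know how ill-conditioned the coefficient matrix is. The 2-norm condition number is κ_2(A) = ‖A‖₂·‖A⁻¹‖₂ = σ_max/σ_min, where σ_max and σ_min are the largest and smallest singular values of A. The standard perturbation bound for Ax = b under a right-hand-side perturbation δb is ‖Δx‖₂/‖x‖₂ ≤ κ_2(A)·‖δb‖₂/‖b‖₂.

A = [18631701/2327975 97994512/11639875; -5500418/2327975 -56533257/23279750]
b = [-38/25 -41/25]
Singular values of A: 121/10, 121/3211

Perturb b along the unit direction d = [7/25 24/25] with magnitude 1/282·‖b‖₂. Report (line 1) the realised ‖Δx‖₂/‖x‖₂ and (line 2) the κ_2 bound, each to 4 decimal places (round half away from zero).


σ_max = 121/10, σ_min = 121/3211
κ = σ_max/σ_min = (121/10)/(121/3211) = 321.1000
worst-case relative error ≤ 321.1000 × 1/282 = 1.1387
solve Ax = b  →  x = [38.3762 -36.6629]
2-norm of b is 2.2361; of x, 53.0744
δb = ε·‖b‖·d = [0.0022 0.0076]; solving A·Δx = δb gives ‖Δx‖ = 0.2104
dividing the unrounded norms, ‖Δx‖/‖x‖ = 0.0040
so the bound overstates the realised error by a factor of ≈ 287.2009 (computed from the unrounded values)

0.0040
1.1387


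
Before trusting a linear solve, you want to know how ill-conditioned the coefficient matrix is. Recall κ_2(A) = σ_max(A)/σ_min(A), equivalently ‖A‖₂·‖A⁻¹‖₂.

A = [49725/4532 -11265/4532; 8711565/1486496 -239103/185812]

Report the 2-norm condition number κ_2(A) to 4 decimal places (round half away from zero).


362.5600

M = AᵀA = [341900940789225/2209670358016 -9615887103195/276208794752; -9615887103195/276208794752 135244761417/17263049672]. tr(M)=213689631321/1314497536, det(M)=4228250625/21031960576
char-poly roots: 2601/16 and 1625625/1314497536
so κ_2 = √((2601/16) / (1625625/1314497536)) = 362.5600


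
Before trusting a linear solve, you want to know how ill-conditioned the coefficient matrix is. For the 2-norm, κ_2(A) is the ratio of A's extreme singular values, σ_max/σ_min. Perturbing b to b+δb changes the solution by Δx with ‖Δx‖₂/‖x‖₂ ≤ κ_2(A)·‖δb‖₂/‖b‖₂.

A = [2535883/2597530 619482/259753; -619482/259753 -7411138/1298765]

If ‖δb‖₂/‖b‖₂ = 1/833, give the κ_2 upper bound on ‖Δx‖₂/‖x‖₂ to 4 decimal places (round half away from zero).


0.4613

form AᵀA = [265127203681/39924036100 31813807851/1996201805; 31813807851/1996201805 381768728776/9981009025] with trace 2120949253/47247380 and determinant 20151121/1476480625
eigenvalues of AᵀA: λ = (tr ± √(tr²−4·det))/2 = 4489/100, 17956/59059225
κ = σ_max/σ_min = (67/10)/(134/7685) = 384.2500
bound on ‖Δx‖/‖x‖: κ·ε = 384.2500·1/833 = 0.4613


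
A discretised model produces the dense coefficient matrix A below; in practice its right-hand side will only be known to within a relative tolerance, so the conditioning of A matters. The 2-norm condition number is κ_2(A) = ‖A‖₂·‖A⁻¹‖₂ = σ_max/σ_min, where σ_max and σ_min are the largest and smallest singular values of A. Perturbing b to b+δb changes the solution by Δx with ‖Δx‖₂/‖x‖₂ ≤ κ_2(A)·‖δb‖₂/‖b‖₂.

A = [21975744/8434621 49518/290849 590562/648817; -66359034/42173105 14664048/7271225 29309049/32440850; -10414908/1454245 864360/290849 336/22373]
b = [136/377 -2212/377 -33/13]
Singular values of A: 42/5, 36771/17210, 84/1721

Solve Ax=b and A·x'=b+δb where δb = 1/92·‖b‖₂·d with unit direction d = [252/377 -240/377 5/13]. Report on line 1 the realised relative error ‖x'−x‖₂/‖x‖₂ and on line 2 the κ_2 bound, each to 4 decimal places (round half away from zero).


σ_max = 42/5, σ_min = 84/1721
condition number: (42/5) ÷ (84/1721) = 172.1000
perturbation bound = 172.1000·1/92 = 1.8707
solve Ax = b  →  x = [-14.3205 -35.6074 48.0482]
‖b‖ = 6.4031, ‖x‖ = 61.4946
with δb = [0.0465 -0.0443 0.0268], A·Δx = δb → ‖Δx‖ = 1.4260
realised ‖Δx‖/‖x‖ = 0.0232
so the bound overstates the realised error by a factor of ≈ 80.6723 (computed from the unrounded values)

0.0232
1.8707


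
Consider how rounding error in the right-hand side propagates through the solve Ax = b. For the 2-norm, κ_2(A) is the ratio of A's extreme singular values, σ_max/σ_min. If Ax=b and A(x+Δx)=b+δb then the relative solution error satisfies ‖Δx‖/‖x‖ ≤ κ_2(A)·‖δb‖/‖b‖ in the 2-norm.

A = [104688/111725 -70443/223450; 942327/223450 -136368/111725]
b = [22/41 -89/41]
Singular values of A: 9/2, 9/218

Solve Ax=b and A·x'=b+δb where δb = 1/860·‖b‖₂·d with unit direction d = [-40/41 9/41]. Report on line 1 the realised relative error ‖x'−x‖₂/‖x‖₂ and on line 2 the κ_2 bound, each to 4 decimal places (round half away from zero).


0.0026
0.1267

largest singular value 9/2, smallest 9/218
κ = σ_max/σ_min = (9/2)/(9/218) = 109.0000
κ_2(A)·‖δb‖/‖b‖ = 0.1267
solve Ax = b  →  x = [-7.2089 -23.1289]
2-norm of b is 2.2361; of x, 24.2263
Δx = A⁻¹·δb where δb = 1/860·2.2361·d; ‖Δx‖ = 0.0630
realised ‖Δx‖/‖x‖ = 0.0026
realised/bound (from unrounded values) ≈ 0.0205


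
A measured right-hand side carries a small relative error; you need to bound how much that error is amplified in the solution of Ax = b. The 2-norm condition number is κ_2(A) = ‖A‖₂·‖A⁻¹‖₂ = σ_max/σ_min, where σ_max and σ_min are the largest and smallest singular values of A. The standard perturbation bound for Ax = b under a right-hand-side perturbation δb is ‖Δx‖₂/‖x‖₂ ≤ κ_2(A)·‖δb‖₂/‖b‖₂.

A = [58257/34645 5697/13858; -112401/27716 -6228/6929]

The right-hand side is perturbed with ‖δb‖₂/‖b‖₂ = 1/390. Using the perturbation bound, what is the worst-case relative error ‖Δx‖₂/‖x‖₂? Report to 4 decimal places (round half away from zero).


form AᵀA = [2190246561/113635600 12319371/2840890; 12319371/2840890 1110105/1136356] with trace 1368981/67600 and determinant 6561/270400
λ_max, λ_min = (1368981/67600 ± √1873665454761/4569760000)/2 = 81/4, 81/67600
σ_max=√(81/4)=(9/2), σ_min=√(81/67600)=(9/260) → κ = 130.0000
worst-case relative error ≤ 130.0000 × 1/390 = 0.3333

0.3333


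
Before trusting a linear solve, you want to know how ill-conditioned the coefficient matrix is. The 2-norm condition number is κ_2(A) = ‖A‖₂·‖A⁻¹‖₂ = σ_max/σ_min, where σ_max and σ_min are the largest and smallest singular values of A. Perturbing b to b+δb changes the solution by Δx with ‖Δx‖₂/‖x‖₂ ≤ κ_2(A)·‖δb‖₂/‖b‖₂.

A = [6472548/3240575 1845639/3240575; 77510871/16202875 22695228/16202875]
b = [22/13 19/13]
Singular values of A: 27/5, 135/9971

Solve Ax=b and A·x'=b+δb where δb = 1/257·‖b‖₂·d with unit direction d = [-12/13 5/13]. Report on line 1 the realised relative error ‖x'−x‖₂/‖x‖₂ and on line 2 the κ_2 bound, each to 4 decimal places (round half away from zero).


0.0087
1.5519

from the listed singular values, σ₁ = 27/5, σ_n = 135/9971
κ_2(A) = (27/5) / (135/9971) = 398.8400
κ_2(A)·‖δb‖/‖b‖ = 1.5519
solve Ax = b  →  x = [21.0361 -70.8012]
2-norm of b is 2.2361; of x, 73.8602
δb = ε·‖b‖·d = [-0.0080 0.0033]; solving A·Δx = δb gives ‖Δx‖ = 0.6426
realised ‖Δx‖/‖x‖ = 0.0087
tightness: 0.0087 against a bound of 1.5519 (unrounded ratio ≈ 0.0056)


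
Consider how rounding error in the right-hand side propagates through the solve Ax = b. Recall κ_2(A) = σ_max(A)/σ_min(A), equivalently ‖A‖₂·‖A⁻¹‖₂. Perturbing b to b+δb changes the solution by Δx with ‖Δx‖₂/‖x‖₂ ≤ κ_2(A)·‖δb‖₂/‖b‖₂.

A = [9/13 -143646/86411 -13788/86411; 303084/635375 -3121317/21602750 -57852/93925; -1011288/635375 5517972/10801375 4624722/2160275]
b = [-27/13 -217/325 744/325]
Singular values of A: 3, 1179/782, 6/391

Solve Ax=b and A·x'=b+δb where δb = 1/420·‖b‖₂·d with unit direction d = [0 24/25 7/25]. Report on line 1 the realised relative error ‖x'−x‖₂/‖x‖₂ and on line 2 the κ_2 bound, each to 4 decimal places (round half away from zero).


0.4089
0.4655

σ_max = 3, σ_min = 6/391
κ = σ_max/σ_min = 3/(6/391) = 195.5000
worst-case relative error ≤ 195.5000 × 1/420 = 0.4655
solve Ax = b  →  x = [-0.6000 0.9617 0.3938]
2-norm of b is 3.1623; of x, 1.2000
δb = ε·‖b‖·d = [0.0000 0.0072 0.0021]; solving A·Δx = δb gives ‖Δx‖ = 0.4907
dividing the unrounded norms, ‖Δx‖/‖x‖ = 0.4089
realised/bound (from unrounded values) ≈ 0.8784


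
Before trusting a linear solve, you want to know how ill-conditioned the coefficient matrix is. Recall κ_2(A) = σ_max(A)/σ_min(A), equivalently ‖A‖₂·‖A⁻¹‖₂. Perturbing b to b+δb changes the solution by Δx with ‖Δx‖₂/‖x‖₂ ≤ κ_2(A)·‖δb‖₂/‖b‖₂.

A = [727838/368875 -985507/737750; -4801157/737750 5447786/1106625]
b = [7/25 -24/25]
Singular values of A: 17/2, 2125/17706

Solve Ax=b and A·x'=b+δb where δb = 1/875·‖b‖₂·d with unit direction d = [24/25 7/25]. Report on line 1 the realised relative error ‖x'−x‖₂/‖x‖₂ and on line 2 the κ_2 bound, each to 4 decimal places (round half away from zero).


σ_max = 17/2, σ_min = 2125/17706
κ_2(A) = (17/2) / (2125/17706) = 70.8240
bound on ‖Δx‖/‖x‖: κ·ε = 70.8240·1/875 = 0.0809
solve Ax = b  →  x = [0.0941 -0.0706]
‖b‖₂ = 1.0000 and ‖x‖₂ = 0.1176
with δb = [0.0011 0.0003], A·Δx = δb → ‖Δx‖ = 0.0095
relative error = 0.0809
realised/bound = 1 exactly: the bound is attained for this b and d

0.0809
0.0809


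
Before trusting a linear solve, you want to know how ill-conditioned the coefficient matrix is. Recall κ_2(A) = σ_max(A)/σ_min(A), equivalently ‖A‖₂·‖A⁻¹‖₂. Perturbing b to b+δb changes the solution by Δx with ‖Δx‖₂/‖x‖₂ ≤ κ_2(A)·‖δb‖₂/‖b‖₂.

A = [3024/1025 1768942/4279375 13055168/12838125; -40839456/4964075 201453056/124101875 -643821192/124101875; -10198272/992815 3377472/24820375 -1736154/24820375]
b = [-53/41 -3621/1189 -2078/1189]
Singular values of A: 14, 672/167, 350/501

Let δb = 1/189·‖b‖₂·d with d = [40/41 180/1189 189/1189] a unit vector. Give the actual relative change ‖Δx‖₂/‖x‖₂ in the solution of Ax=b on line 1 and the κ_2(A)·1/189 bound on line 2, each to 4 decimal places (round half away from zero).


largest singular value 14, smallest 350/501
condition number: 14 ÷ (350/501) = 20.0400
κ_2(A)·‖δb‖/‖b‖ = 0.1060
solve Ax = b  →  x = [0.1361 -2.8319 -0.5150]
‖b‖ = 3.7417, ‖x‖ = 2.8816
re-solving with b+δb shifts x by Δx of norm 0.0283
relative error = 0.0098
tightness: 0.0098 against a bound of 0.1060 (unrounded ratio ≈ 0.0927)

0.0098
0.1060


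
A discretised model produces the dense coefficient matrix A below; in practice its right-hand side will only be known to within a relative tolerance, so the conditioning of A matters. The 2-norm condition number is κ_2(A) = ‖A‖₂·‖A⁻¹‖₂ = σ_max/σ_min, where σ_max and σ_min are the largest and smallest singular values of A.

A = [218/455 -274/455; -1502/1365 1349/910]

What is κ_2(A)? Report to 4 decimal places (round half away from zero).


M = AᵀA = [3176/2205 -1411/735; -1411/735 2509/980]. tr(M)=7057/1764, det(M)=1/441
char-poly roots: 4 and 1/1764
σ_max=√4=2, σ_min=√(1/1764)=(1/42) → κ = 84.0000

84.0000


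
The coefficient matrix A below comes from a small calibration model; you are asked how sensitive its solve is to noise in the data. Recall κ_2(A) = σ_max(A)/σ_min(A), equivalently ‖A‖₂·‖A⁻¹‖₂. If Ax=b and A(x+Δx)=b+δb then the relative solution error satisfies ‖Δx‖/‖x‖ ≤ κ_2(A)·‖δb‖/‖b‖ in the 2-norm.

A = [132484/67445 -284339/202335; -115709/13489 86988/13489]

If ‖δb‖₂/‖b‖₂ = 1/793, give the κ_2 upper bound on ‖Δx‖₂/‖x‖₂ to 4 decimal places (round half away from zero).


M = AᵀA = [209557601/2706025 -471485696/8118075; -471485696/8118075 1060918441/24354225]. tr(M)=117877474/974169, det(M)=366025/974169
eigenvalues of AᵀA: λ = (tr ± √(tr²−4·det))/2 = 121, 3025/974169
so κ_2 = √(121 / (3025/974169)) = 197.4000
worst-case relative error ≤ 197.4000 × 1/793 = 0.2489

0.2489


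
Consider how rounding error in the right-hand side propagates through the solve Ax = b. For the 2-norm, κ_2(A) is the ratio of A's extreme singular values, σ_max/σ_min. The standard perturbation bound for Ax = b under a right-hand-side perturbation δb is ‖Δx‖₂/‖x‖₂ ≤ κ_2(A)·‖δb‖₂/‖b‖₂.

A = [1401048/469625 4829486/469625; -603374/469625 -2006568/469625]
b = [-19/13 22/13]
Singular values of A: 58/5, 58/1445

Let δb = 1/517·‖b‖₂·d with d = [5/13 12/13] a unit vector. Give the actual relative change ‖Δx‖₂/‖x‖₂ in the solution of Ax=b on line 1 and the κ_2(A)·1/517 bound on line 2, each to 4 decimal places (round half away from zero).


σ_max = 58/5, σ_min = 58/1445
condition number: (58/5) ÷ (58/1445) = 289.0000
bound on ‖Δx‖/‖x‖: κ·ε = 289.0000·1/517 = 0.5590
solve Ax = b  →  x = [-23.9655 6.8103]
‖b‖₂ = 2.2361 and ‖x‖₂ = 24.9144
Δx = A⁻¹·δb where δb = 1/517·2.2361·d; ‖Δx‖ = 0.1078
relative error = 0.0043
so the bound overstates the realised error by a factor of ≈ 129.2478 (computed from the unrounded values)

0.0043
0.5590


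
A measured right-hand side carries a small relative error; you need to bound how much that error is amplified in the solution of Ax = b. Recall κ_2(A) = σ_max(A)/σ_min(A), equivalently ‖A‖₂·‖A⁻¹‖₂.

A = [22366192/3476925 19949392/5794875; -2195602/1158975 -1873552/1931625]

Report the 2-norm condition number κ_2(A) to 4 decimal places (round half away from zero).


AᵀA = [869812092580/19342411929 773142563872/32237353215; 773142563872/32237353215 687312024064/53728922025]; tr = 96647441284/1673219025, det = 133448704/1673219025
char-poly roots: 1444/25 and 92416/66928761
so κ_2 = √((1444/25) / (92416/66928761)) = 204.5250

204.5250


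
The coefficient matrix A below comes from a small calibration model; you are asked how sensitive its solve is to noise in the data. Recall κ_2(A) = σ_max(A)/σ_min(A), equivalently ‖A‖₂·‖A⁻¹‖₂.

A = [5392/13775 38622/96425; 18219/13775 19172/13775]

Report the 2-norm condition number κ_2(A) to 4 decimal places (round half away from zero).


266.0000

M = AᵀA = [577609/303601 4245300/2125207; 4245300/2125207 31203796/14876449]. tr(M)=70757/17689, det(M)=4/17689
char-poly roots: 4 and 1/17689
so κ_2 = √(4 / (1/17689)) = 266.0000


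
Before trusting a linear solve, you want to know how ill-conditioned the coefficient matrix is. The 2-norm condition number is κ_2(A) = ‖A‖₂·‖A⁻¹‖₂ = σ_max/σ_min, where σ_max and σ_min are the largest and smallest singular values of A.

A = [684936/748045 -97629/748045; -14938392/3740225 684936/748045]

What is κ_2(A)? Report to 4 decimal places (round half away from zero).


55.6250

M = AᵀA = [139728726144/8322000625 -6285657672/1664400125; -6285657672/1664400125 284752377/332880025]. tr(M)=87357249/4950625, det(M)=12446784/123765625
eigenvalues of AᵀA: λ = (tr ± √(tr²−4·det))/2 = 441/25, 28224/4950625
κ_2(A) = √(λ_max/λ_min) = √((441/25) / (28224/4950625)) = 55.6250


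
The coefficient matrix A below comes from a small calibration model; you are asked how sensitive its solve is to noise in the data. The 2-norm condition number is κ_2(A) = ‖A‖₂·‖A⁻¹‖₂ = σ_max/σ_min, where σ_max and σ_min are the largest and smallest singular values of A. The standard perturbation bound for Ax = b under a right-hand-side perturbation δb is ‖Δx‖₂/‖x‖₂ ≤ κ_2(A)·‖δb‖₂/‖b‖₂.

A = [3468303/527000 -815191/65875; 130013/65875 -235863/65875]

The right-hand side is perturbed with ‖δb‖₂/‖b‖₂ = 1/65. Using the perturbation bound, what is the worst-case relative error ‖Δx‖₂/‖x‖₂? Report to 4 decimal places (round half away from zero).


form AᵀA = [20977507249/444366400 -983248461/11109160; -983248461/11109160 1152268354/6943225] with trace 65552029/307520 and determinant 28398241/38440000
solving λ² − 65552029/307520·λ + 28398241/38440000 = 0 gives λ = 5329/25, 5329/1537600
σ_max=√(5329/25)=(73/5), σ_min=√(5329/1537600)=(73/1240) → κ = 248.0000
perturbation bound = 248.0000·1/65 = 3.8154

3.8154


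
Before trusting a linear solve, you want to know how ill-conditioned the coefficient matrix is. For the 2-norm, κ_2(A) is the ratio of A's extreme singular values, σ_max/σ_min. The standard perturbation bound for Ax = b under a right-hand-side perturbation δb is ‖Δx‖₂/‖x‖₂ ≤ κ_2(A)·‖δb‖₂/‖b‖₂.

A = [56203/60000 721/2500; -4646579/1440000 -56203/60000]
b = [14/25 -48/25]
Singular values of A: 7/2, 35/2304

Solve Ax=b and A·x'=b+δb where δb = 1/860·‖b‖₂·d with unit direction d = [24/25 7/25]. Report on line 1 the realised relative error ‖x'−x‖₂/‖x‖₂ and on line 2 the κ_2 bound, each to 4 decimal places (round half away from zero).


largest singular value 7/2, smallest 35/2304
condition number: (7/2) ÷ (35/2304) = 230.4000
perturbation bound = 230.4000·1/860 = 0.2679
solve Ax = b  →  x = [0.5486 0.1600]
‖b‖₂ = 2.0000 and ‖x‖₂ = 0.5714
re-solving with b+δb shifts x by Δx of norm 0.1531
realised ‖Δx‖/‖x‖ = 0.2679
so the bound is sharp here: realised error equals the bound

0.2679
0.2679


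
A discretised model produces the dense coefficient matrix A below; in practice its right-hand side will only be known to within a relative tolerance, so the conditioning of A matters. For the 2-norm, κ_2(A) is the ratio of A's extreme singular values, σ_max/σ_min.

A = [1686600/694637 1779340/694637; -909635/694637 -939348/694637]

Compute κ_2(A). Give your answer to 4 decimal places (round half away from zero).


225.4400

form AᵀA = [12706074025/1669621321 13340825820/1669621321; 13340825820/1669621321 14008392736/1669621321] with trace 31765121/1985281 and determinant 10000/1985281
solving λ² − 31765121/1985281·λ + 10000/1985281 = 0 gives λ = 16, 625/1985281
σ_max=√16=4, σ_min=√(625/1985281)=(25/1409) → κ = 225.4400


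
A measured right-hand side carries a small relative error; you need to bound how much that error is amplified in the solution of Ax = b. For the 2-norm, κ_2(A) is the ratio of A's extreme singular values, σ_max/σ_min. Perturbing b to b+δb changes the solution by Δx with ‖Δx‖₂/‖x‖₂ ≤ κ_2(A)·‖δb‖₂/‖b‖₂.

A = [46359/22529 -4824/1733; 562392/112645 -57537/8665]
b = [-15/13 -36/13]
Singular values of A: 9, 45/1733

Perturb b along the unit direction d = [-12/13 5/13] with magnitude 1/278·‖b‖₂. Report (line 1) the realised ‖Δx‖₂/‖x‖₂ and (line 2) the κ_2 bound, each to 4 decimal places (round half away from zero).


1.2468
1.2468

from the listed singular values, σ₁ = 9, σ_n = 45/1733
κ_2(A) = 9 / (45/1733) = 346.6000
worst-case relative error ≤ 346.6000 × 1/278 = 1.2468
solve Ax = b  →  x = [-0.2000 0.2667]
‖b‖ = 3.0000, ‖x‖ = 0.3333
δb = ε·‖b‖·d = [-0.0100 0.0042]; solving A·Δx = δb gives ‖Δx‖ = 0.4156
realised ‖Δx‖/‖x‖ = 1.2468
tightness: 1.2468 against a bound of 1.2468; the bound is attained (ratio 1)


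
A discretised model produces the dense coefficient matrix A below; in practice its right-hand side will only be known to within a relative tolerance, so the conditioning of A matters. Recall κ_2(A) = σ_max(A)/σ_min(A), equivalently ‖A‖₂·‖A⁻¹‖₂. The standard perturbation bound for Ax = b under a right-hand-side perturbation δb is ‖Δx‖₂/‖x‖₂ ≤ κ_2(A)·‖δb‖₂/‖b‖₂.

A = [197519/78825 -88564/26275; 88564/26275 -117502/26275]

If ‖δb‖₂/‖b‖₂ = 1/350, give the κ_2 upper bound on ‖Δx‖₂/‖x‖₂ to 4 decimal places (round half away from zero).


0.9009

AᵀA = [4384239769/248535225 -1948496564/82845075; -1948496564/82845075 866012084/27615025]; tr = 487133941/9941409, det = 240100/9941409
solving λ² − 487133941/9941409·λ + 240100/9941409 = 0 gives λ = 49, 4900/9941409
σ_max=√49=7, σ_min=√(4900/9941409)=(70/3153) → κ = 315.3000
bound on ‖Δx‖/‖x‖: κ·ε = 315.3000·1/350 = 0.9009


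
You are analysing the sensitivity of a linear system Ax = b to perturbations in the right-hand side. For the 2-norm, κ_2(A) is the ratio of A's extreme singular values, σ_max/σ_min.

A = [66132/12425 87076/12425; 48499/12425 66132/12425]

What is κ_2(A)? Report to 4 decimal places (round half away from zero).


124.2500

M = AᵀA = [269023777/6175225 358633836/6175225; 358633836/6175225 478226848/6175225]. tr(M)=29890025/247009, det(M)=234256/247009
solving λ² − 29890025/247009·λ + 234256/247009 = 0 gives λ = 121, 1936/247009
κ_2(A) = √(λ_max/λ_min) = √(121 / (1936/247009)) = 124.2500


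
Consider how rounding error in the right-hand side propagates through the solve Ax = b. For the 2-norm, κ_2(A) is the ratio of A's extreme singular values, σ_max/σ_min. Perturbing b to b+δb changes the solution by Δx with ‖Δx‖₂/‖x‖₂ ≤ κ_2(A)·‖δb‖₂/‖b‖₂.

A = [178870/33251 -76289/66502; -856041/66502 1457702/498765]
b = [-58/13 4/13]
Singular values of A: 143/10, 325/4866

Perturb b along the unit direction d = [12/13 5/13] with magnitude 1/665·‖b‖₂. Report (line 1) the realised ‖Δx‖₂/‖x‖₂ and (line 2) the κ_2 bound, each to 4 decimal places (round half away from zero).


from the listed singular values, σ₁ = 143/10, σ_n = 325/4866
κ = σ_max/σ_min = (143/10)/(325/4866) = 214.1040
bound on ‖Δx‖/‖x‖: κ·ε = 214.1040·1/665 = 0.3220
solve Ax = b  →  x = [-13.2829 -58.3978]
‖b‖₂ = 4.4721 and ‖x‖₂ = 59.8894
δb = ε·‖b‖·d = [0.0062 0.0026]; solving A·Δx = δb gives ‖Δx‖ = 0.1007
relative error = 0.0017
realised/bound (from unrounded values) ≈ 0.0052

0.0017
0.3220
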